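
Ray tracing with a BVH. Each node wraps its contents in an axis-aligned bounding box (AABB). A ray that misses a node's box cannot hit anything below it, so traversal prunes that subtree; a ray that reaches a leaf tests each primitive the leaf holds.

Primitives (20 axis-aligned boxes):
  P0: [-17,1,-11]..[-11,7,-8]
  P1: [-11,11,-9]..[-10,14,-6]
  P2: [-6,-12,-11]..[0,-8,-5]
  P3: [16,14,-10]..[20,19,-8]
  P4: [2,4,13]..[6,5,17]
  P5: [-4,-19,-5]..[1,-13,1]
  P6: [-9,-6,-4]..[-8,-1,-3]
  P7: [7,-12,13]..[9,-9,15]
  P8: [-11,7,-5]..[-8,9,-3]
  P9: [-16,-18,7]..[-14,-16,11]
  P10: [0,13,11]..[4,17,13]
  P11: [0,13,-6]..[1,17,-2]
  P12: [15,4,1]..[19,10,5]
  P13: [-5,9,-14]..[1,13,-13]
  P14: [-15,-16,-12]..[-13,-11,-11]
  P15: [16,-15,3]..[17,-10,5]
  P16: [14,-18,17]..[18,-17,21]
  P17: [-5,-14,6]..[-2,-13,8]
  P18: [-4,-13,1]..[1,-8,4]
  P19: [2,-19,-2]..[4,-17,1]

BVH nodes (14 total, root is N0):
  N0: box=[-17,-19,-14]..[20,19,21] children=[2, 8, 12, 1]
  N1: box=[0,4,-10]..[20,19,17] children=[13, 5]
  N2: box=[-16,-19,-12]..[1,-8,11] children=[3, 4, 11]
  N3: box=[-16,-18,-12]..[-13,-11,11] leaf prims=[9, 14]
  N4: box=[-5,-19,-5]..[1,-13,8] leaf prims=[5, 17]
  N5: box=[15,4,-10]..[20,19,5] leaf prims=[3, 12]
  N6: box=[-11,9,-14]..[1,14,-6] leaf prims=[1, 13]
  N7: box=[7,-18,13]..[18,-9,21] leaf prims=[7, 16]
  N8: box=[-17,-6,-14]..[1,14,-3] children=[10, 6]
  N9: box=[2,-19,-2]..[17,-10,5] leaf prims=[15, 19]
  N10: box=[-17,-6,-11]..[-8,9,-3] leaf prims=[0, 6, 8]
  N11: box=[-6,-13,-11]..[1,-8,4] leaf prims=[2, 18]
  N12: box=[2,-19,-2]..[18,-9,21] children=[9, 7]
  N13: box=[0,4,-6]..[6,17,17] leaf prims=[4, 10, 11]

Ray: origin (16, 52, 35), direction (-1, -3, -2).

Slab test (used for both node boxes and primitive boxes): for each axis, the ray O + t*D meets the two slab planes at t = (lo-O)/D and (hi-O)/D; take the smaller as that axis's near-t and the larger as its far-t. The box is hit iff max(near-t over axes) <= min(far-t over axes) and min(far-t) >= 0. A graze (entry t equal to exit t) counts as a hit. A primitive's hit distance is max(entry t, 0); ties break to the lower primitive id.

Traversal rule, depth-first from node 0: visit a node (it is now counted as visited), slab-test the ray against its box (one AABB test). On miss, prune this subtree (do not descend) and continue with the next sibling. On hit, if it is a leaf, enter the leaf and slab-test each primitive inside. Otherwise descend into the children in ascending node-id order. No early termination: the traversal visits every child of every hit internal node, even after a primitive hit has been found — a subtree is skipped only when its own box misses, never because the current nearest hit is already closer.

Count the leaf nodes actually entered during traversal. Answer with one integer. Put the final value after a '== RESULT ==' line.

Traverse from the root:
N0 x:[-4,33] y:[11,71/3] z:[7,49/2] -> hit [11,71/3], descend [1, 2, 8, 12]
  N1 x:[-4,16] y:[11,16] z:[9,45/2] -> hit [11,16], descend [5, 13]
    N5 x:[-4,1] y:[11,16] z:[15,45/2] -> miss, prune
    N13 x:[10,16] y:[35/3,16] z:[9,41/2] -> hit [35/3,16] leaf, test {P4(miss), P10@t=12, P11(miss)}
  N2 x:[15,32] y:[20,71/3] z:[12,47/2] -> hit [20,47/2], descend [3, 4, 11]
    N3 x:[29,32] y:[21,70/3] z:[12,47/2] -> miss, prune
    N4 x:[15,21] y:[65/3,71/3] z:[27/2,20] -> miss, prune
    N11 x:[15,22] y:[20,65/3] z:[31/2,23] -> hit [20,65/3] leaf, test {P2@t=20, P18(miss)}
  N8 x:[15,33] y:[38/3,58/3] z:[19,49/2] -> hit [19,58/3], descend [6, 10]
    N6 x:[15,27] y:[38/3,43/3] z:[41/2,49/2] -> miss, prune
    N10 x:[24,33] y:[43/3,58/3] z:[19,23] -> miss, prune
  N12 x:[-2,14] y:[61/3,71/3] z:[7,37/2] -> miss, prune

order=[0, 1, 5, 13, 2, 3, 4, 11, 8, 6, 10, 12]  |boxes|=12  |leaves|=2  hit=P10

== RESULT ==
2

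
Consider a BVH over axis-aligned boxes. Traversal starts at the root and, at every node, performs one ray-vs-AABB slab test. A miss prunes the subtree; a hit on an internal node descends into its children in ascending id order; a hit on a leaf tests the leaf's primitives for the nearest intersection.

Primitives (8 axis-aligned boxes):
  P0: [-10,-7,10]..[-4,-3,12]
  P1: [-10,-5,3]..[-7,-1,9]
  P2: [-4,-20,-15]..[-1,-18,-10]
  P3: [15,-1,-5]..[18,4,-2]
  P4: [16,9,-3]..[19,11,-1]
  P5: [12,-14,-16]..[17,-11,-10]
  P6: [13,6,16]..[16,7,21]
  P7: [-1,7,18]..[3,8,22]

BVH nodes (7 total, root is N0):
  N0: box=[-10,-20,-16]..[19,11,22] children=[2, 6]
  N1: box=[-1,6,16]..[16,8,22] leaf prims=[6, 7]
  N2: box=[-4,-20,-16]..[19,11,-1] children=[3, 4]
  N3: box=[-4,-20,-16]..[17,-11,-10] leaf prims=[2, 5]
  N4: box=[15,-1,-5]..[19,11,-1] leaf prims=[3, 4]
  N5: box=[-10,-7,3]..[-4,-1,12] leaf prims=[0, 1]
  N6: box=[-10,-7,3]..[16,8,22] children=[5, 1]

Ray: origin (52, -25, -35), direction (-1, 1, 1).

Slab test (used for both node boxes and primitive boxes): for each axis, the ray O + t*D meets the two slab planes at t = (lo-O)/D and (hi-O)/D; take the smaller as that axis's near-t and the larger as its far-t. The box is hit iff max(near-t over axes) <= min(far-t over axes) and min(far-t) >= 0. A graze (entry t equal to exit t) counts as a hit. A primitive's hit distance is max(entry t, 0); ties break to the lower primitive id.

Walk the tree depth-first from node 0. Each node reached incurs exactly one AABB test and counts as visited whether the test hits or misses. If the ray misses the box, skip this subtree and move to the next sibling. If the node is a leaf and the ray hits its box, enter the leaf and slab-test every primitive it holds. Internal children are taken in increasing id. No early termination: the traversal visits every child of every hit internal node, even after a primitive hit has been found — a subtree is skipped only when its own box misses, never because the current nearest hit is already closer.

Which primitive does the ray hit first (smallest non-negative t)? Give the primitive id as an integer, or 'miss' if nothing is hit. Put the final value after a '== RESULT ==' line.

Trace the traversal:
N0 x:[33,62] y:[5,36] z:[19,57] -> hit [33,36], descend [2, 6]
  N2 x:[33,56] y:[5,36] z:[19,34] -> hit [33,34], descend [3, 4]
    N3 x:[35,56] y:[5,14] z:[19,25] -> miss, prune
    N4 x:[33,37] y:[24,36] z:[30,34] -> hit [33,34] leaf, test {P3(miss), P4@t=34}
  N6 x:[36,62] y:[18,33] z:[38,57] -> miss, prune

5 AABB tests over nodes [0, 2, 3, 4, 6]; 1 leaf entered; closest P4.

== RESULT ==
4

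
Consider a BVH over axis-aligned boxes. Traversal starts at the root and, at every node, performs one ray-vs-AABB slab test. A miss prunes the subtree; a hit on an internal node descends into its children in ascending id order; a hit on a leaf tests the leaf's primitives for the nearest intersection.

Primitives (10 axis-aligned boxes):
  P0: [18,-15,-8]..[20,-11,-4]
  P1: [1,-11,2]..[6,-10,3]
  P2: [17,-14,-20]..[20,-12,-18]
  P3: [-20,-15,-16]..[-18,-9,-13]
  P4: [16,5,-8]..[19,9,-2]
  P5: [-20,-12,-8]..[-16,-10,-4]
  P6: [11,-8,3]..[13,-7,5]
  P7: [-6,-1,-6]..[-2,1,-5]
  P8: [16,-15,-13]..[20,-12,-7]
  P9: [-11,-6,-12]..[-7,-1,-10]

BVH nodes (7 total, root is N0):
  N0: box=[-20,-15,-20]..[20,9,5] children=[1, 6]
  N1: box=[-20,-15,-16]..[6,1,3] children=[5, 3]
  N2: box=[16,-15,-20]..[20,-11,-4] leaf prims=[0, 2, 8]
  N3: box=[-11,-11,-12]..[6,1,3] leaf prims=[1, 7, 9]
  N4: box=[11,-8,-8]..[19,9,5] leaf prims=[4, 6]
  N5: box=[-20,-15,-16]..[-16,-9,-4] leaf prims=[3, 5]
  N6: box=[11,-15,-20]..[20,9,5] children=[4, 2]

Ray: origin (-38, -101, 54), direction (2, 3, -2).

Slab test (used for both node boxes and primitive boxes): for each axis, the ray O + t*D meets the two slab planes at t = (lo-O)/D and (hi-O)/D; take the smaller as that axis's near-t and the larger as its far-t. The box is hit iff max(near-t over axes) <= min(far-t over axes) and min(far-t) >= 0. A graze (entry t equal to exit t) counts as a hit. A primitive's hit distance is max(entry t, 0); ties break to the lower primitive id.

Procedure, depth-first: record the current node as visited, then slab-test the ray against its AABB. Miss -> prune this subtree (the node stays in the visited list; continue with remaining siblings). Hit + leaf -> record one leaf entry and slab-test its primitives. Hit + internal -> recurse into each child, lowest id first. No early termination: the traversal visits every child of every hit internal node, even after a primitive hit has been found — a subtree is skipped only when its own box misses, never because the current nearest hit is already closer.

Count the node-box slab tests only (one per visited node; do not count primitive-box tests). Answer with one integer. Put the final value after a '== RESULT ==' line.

Walk:
N0 x:[9,29] y:[86/3,110/3] z:[49/2,37] -> hit [86/3,29], descend [1, 6]
  N1 x:[9,22] y:[86/3,34] z:[51/2,35] -> miss, prune
  N6 x:[49/2,29] y:[86/3,110/3] z:[49/2,37] -> hit [86/3,29], descend [2, 4]
    N2 x:[27,29] y:[86/3,30] z:[29,37] -> hit [29,29] leaf, test {P0@t=29, P2(miss), P8(miss)}
    N4 x:[49/2,57/2] y:[31,110/3] z:[49/2,31] -> miss, prune

Summary -> nodes [0, 1, 6, 2, 4]; box-tests=5; leaf-entries=1; first=P0

== RESULT ==
5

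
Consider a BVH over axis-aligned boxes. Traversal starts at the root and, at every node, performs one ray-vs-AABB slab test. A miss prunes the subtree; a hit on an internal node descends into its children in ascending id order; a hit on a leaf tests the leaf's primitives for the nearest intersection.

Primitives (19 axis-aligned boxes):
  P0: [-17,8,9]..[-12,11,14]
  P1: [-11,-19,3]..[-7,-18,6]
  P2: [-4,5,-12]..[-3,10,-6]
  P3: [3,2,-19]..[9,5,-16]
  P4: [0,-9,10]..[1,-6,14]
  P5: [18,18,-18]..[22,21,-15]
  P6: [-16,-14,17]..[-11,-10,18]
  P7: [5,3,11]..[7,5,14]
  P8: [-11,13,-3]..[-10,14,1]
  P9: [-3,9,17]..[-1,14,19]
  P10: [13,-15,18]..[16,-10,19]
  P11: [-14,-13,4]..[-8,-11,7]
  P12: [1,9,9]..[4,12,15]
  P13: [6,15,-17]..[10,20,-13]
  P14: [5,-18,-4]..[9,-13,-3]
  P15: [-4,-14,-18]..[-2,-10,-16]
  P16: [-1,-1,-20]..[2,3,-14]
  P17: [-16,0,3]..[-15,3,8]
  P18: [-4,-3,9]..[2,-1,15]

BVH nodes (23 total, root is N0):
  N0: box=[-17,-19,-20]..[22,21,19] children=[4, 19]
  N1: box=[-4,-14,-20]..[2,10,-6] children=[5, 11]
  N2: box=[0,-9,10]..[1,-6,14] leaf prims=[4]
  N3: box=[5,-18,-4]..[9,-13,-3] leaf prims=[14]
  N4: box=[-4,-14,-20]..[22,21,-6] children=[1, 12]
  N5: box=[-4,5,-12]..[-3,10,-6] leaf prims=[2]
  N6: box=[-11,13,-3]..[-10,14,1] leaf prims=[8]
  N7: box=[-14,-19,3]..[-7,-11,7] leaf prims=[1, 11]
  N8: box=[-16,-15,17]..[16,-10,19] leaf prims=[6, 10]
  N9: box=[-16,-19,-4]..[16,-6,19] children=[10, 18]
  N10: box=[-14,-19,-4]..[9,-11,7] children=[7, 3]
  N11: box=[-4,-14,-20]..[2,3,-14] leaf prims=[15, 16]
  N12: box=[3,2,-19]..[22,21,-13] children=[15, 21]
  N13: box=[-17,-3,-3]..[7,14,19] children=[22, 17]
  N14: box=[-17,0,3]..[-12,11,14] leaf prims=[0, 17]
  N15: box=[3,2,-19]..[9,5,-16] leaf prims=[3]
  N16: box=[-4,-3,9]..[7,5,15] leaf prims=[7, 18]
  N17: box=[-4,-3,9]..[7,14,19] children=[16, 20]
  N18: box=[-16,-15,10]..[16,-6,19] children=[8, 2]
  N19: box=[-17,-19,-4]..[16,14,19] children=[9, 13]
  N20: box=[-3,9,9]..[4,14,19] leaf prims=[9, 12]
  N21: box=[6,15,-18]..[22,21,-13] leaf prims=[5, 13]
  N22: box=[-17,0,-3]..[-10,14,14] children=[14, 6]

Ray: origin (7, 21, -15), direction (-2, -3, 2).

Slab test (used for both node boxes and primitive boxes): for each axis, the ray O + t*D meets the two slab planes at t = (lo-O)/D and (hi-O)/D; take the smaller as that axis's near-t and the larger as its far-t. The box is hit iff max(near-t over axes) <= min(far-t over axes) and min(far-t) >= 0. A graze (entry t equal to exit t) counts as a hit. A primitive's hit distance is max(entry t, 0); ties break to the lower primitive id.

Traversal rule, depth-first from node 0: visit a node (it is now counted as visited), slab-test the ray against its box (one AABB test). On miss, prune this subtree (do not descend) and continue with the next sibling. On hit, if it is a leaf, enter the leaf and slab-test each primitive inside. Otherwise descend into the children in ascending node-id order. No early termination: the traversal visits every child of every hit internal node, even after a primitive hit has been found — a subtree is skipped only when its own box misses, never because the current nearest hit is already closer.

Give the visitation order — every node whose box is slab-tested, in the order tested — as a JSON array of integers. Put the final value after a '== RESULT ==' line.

Walk:
N0 x:[-15/2,12] y:[0,40/3] z:[-5/2,17] -> hit [0,12], descend [4, 19]
  N4 x:[-15/2,11/2] y:[0,35/3] z:[-5/2,9/2] -> hit [0,9/2], descend [1, 12]
    N1 x:[5/2,11/2] y:[11/3,35/3] z:[-5/2,9/2] -> hit [11/3,9/2], descend [5, 11]
      N5 x:[5,11/2] y:[11/3,16/3] z:[3/2,9/2] -> miss, prune
      N11 x:[5/2,11/2] y:[6,35/3] z:[-5/2,1/2] -> miss, prune
    N12 x:[-15/2,2] y:[0,19/3] z:[-2,1] -> hit [0,1], descend [15, 21]
      N15 x:[-1,2] y:[16/3,19/3] z:[-2,-1/2] -> miss, prune
      N21 x:[-15/2,1/2] y:[0,2] z:[-3/2,1] -> hit [0,1/2] leaf, test {P5(miss), P13@t=1/3}
  N19 x:[-9/2,12] y:[7/3,40/3] z:[11/2,17] -> hit [11/2,12], descend [9, 13]
    N9 x:[-9/2,23/2] y:[9,40/3] z:[11/2,17] -> hit [9,23/2], descend [10, 18]
      N10 x:[-1,21/2] y:[32/3,40/3] z:[11/2,11] -> miss, prune
      N18 x:[-9/2,23/2] y:[9,12] z:[25/2,17] -> miss, prune
    N13 x:[0,12] y:[7/3,8] z:[6,17] -> hit [6,8], descend [17, 22]
      N17 x:[0,11/2] y:[7/3,8] z:[12,17] -> miss, prune
      N22 x:[17/2,12] y:[7/3,7] z:[6,29/2] -> miss, prune

Summary -> nodes [0, 4, 1, 5, 11, 12, 15, 21, 19, 9, 10, 18, 13, 17, 22]; box-tests=15; leaf-entries=1; first=P13

== RESULT ==
[0, 4, 1, 5, 11, 12, 15, 21, 19, 9, 10, 18, 13, 17, 22]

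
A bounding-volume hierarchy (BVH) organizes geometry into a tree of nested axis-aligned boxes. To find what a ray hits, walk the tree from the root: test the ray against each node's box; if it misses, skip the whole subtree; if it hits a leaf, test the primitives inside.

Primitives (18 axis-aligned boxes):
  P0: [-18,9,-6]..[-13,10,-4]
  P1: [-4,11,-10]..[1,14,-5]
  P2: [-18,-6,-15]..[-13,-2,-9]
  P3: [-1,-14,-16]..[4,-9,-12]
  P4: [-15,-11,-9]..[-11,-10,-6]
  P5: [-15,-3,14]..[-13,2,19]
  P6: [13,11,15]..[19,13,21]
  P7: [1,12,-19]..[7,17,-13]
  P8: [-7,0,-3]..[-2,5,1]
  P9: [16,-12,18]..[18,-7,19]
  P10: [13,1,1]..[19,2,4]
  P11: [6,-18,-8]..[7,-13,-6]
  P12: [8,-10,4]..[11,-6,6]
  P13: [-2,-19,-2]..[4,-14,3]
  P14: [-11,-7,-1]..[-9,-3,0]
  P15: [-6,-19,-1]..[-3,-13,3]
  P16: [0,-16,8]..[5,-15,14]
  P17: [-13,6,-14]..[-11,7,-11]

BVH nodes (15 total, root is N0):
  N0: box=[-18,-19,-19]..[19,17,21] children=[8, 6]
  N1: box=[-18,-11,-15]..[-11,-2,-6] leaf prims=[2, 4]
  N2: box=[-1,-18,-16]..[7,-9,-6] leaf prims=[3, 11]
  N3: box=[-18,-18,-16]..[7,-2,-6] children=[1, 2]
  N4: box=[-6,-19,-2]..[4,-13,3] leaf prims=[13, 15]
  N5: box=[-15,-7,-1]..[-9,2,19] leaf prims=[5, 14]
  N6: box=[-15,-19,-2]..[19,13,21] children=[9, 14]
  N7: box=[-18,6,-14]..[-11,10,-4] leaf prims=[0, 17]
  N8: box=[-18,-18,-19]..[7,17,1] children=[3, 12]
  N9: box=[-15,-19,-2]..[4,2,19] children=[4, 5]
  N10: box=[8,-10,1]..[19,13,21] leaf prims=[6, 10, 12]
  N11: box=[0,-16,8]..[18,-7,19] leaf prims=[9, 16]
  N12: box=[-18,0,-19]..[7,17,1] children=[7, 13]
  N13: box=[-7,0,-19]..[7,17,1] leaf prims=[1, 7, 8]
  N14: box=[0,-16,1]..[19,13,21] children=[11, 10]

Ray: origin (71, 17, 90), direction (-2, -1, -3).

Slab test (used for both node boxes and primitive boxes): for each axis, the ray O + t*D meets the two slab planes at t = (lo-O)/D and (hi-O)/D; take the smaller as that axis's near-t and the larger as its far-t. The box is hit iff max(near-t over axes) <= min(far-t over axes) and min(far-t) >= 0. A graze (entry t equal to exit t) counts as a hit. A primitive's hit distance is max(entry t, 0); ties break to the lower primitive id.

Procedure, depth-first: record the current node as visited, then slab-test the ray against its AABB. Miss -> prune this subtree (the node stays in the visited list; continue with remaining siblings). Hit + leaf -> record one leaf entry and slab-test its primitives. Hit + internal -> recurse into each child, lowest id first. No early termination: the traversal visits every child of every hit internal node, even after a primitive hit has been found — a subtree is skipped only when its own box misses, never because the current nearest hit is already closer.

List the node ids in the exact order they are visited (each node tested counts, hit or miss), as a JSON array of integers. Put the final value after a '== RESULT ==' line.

Walk:
N0 x:[26,89/2] y:[0,36] z:[23,109/3] -> hit [26,36], descend [6, 8]
  N6 x:[26,43] y:[4,36] z:[23,92/3] -> hit [26,92/3], descend [9, 14]
    N9 x:[67/2,43] y:[15,36] z:[71/3,92/3] -> miss, prune
    N14 x:[26,71/2] y:[4,33] z:[23,89/3] -> hit [26,89/3], descend [10, 11]
      N10 x:[26,63/2] y:[4,27] z:[23,89/3] -> hit [26,27] leaf, test {P6(miss), P10(miss), P12(miss)}
      N11 x:[53/2,71/2] y:[24,33] z:[71/3,82/3] -> hit [53/2,82/3] leaf, test {P9(miss), P16(miss)}
  N8 x:[32,89/2] y:[0,35] z:[89/3,109/3] -> hit [32,35], descend [3, 12]
    N3 x:[32,89/2] y:[19,35] z:[32,106/3] -> hit [32,35], descend [1, 2]
      N1 x:[41,89/2] y:[19,28] z:[32,35] -> miss, prune
      N2 x:[32,36] y:[26,35] z:[32,106/3] -> hit [32,35] leaf, test {P3(miss), P11@t=32}
    N12 x:[32,89/2] y:[0,17] z:[89/3,109/3] -> miss, prune

Summary -> nodes [0, 6, 9, 14, 10, 11, 8, 3, 1, 2, 12]; box-tests=11; leaf-entries=3; first=P11

== RESULT ==
[0, 6, 9, 14, 10, 11, 8, 3, 1, 2, 12]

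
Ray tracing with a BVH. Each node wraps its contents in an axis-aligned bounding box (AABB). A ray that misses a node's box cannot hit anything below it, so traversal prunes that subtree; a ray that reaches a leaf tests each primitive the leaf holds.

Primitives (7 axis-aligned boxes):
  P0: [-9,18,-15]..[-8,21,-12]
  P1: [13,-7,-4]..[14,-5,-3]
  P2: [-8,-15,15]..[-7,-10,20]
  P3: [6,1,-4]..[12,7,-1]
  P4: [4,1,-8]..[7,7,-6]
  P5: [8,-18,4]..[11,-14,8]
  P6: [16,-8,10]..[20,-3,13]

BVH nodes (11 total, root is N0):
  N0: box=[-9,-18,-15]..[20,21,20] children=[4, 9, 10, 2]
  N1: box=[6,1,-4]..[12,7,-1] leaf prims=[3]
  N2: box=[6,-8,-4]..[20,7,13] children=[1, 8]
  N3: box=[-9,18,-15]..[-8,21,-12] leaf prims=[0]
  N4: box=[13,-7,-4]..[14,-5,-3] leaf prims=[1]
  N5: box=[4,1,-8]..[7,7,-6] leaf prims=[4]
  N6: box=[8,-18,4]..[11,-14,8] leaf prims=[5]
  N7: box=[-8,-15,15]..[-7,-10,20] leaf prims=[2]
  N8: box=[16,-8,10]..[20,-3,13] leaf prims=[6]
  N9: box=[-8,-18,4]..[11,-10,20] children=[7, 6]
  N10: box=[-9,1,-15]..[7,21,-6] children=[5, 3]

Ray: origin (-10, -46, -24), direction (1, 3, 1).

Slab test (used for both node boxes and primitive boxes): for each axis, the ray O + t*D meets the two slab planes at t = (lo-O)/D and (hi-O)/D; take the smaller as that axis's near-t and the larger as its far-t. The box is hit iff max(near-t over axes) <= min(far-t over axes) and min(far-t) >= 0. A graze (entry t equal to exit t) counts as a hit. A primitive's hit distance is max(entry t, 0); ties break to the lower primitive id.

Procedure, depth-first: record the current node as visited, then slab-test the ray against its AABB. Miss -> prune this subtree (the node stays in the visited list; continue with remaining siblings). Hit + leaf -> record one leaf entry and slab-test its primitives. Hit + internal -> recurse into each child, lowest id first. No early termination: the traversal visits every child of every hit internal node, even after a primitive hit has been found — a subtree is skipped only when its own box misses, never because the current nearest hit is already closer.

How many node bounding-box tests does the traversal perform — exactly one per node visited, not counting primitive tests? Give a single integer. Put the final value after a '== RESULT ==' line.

Traverse from the root:
N0 x:[1,30] y:[28/3,67/3] z:[9,44] -> hit [28/3,67/3], descend [2, 4, 9, 10]
  N2 x:[16,30] y:[38/3,53/3] z:[20,37] -> miss, prune
  N4 x:[23,24] y:[13,41/3] z:[20,21] -> miss, prune
  N9 x:[2,21] y:[28/3,12] z:[28,44] -> miss, prune
  N10 x:[1,17] y:[47/3,67/3] z:[9,18] -> hit [47/3,17], descend [3, 5]
    N3 x:[1,2] y:[64/3,67/3] z:[9,12] -> miss, prune
    N5 x:[14,17] y:[47/3,53/3] z:[16,18] -> hit [16,17] leaf, test {P4@t=16}

Summary -> nodes [0, 2, 4, 9, 10, 3, 5]; box-tests=7; leaf-entries=1; first=P4

== RESULT ==
7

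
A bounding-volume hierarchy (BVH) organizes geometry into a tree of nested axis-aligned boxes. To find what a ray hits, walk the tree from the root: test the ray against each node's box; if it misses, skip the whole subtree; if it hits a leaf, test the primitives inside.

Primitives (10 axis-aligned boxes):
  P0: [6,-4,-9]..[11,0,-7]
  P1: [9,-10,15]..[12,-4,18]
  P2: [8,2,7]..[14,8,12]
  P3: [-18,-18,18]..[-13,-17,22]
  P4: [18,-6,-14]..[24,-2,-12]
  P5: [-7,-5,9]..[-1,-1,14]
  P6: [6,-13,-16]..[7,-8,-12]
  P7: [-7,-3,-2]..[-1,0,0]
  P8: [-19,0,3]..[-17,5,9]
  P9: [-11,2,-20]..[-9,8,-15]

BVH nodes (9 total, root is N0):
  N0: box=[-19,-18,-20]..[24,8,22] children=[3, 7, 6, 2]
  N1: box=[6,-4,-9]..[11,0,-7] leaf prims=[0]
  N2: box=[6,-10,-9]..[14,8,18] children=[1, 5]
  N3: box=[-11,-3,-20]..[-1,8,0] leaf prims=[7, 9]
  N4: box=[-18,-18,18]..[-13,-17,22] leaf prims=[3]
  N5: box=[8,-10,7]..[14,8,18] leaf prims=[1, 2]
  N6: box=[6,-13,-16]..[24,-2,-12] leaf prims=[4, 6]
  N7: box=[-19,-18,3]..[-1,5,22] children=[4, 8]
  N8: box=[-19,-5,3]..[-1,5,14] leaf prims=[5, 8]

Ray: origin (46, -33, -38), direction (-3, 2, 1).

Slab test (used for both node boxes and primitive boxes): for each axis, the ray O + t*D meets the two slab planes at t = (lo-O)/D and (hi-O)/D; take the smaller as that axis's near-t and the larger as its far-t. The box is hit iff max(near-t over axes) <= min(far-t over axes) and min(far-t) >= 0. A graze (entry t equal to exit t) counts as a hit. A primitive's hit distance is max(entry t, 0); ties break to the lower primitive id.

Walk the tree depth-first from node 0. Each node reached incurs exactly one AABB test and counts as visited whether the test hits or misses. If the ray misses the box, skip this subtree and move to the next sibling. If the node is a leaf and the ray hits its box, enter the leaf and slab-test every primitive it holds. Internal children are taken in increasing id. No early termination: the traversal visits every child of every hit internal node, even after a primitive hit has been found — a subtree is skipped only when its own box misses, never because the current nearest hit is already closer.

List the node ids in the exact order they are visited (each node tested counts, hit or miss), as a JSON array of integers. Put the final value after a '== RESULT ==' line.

Trace the traversal:
N0 x:[22/3,65/3] y:[15/2,41/2] z:[18,60] -> hit [18,41/2], descend [2, 3, 6, 7]
  N2 x:[32/3,40/3] y:[23/2,41/2] z:[29,56] -> miss, prune
  N3 x:[47/3,19] y:[15,41/2] z:[18,38] -> hit [18,19] leaf, test {P7(miss), P9@t=55/3}
  N6 x:[22/3,40/3] y:[10,31/2] z:[22,26] -> miss, prune
  N7 x:[47/3,65/3] y:[15/2,19] z:[41,60] -> miss, prune

Visited [0, 2, 3, 6, 7]. Tests: 5 box, 1 leaf. Nearest: P9.

== RESULT ==
[0, 2, 3, 6, 7]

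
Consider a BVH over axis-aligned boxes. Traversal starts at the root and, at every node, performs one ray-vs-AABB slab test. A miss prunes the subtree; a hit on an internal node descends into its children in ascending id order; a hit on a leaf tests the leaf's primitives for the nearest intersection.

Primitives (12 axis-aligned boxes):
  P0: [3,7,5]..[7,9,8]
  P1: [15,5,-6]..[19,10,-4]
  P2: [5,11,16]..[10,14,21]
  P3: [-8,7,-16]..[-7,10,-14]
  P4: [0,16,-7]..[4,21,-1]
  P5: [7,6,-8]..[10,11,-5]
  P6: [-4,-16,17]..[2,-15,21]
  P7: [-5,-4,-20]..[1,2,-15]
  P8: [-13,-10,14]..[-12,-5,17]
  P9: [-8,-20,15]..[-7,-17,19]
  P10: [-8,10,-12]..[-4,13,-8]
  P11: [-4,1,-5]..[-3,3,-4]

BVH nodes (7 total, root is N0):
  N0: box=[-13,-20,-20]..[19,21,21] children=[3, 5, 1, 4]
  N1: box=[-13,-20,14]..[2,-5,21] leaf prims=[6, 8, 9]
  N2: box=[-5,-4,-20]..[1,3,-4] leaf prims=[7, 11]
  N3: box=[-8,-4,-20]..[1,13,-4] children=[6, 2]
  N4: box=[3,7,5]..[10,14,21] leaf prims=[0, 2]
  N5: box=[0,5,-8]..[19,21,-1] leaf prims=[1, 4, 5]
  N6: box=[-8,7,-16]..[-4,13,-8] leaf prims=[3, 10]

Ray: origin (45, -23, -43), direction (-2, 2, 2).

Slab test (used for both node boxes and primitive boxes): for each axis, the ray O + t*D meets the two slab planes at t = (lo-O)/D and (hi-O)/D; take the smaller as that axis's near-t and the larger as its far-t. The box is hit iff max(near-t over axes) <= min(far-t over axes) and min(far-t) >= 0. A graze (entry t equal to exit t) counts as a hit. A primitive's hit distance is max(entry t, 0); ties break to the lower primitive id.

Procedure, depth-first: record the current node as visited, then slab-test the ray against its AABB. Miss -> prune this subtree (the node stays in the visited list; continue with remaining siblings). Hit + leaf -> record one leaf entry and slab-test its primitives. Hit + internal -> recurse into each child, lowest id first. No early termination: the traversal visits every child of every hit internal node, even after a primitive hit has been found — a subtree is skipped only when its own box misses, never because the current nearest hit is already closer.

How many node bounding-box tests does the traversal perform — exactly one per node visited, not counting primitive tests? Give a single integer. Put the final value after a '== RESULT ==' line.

Trace the traversal:
N0 x:[13,29] y:[3/2,22] z:[23/2,32] -> hit [13,22], descend [1, 3, 4, 5]
  N1 x:[43/2,29] y:[3/2,9] z:[57/2,32] -> miss, prune
  N3 x:[22,53/2] y:[19/2,18] z:[23/2,39/2] -> miss, prune
  N4 x:[35/2,21] y:[15,37/2] z:[24,32] -> miss, prune
  N5 x:[13,45/2] y:[14,22] z:[35/2,21] -> hit [35/2,21] leaf, test {P1(miss), P4@t=41/2, P5(miss)}

Visited [0, 1, 3, 4, 5]. Tests: 5 box, 1 leaf. Nearest: P4.

== RESULT ==
5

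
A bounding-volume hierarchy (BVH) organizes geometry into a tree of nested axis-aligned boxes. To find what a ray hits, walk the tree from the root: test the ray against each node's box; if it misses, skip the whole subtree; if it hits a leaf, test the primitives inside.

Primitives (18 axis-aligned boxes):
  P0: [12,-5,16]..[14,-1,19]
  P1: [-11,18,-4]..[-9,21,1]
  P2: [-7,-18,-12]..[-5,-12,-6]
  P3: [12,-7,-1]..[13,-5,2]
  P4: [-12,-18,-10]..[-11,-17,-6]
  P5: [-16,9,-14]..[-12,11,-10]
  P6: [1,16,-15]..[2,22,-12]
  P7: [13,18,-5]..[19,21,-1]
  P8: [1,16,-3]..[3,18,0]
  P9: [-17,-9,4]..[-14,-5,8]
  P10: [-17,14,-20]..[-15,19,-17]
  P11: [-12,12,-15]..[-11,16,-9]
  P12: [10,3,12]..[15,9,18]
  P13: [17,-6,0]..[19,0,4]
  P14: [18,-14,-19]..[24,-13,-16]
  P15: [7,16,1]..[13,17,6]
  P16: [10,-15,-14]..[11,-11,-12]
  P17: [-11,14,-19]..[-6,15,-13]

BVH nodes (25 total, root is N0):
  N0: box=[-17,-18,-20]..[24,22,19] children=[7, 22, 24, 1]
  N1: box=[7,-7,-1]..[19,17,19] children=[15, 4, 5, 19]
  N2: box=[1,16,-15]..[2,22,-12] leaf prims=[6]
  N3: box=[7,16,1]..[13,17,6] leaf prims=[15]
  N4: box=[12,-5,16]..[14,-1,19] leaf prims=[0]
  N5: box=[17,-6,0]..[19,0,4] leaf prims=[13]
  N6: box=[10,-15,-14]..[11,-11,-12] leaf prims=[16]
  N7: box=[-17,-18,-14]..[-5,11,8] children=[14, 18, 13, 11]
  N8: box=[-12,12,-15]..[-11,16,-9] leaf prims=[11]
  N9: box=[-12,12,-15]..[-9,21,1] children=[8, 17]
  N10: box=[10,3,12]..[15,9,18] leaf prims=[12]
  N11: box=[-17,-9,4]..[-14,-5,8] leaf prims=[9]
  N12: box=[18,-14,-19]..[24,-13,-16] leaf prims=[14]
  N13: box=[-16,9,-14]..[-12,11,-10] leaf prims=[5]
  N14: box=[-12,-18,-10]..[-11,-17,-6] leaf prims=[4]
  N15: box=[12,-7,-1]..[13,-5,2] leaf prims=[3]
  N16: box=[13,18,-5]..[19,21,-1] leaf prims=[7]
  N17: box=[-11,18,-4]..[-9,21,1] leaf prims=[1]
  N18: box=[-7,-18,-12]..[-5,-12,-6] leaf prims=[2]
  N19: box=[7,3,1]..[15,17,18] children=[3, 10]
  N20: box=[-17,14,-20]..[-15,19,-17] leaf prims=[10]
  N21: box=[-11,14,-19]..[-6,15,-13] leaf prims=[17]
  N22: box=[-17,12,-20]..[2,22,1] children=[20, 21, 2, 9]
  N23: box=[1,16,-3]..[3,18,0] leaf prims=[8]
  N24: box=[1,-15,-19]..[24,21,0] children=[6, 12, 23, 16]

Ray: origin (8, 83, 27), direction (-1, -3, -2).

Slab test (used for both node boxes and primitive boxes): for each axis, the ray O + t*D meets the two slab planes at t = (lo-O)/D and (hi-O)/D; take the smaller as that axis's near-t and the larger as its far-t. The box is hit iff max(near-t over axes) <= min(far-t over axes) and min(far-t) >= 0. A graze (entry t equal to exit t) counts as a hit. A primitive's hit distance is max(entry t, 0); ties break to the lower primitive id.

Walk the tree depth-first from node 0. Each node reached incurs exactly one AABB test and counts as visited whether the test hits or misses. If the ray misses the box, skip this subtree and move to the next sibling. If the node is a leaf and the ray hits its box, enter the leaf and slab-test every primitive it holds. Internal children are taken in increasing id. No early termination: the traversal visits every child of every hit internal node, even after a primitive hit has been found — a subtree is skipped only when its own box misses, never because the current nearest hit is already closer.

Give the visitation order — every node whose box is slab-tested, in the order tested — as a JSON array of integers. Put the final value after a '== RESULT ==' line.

Walk:
N0 x:[-16,25] y:[61/3,101/3] z:[4,47/2] -> hit [61/3,47/2], descend [1, 7, 22, 24]
  N1 x:[-11,1] y:[22,30] z:[4,14] -> miss, prune
  N7 x:[13,25] y:[24,101/3] z:[19/2,41/2] -> miss, prune
  N22 x:[6,25] y:[61/3,71/3] z:[13,47/2] -> hit [61/3,47/2], descend [2, 9, 20, 21]
    N2 x:[6,7] y:[61/3,67/3] z:[39/2,21] -> miss, prune
    N9 x:[17,20] y:[62/3,71/3] z:[13,21] -> miss, prune
    N20 x:[23,25] y:[64/3,23] z:[22,47/2] -> hit [23,23] leaf, test {P10@t=23}
    N21 x:[14,19] y:[68/3,23] z:[20,23] -> miss, prune
  N24 x:[-16,7] y:[62/3,98/3] z:[27/2,23] -> miss, prune

Visited [0, 1, 7, 22, 2, 9, 20, 21, 24]. Tests: 9 box, 1 leaf. Nearest: P10.

== RESULT ==
[0, 1, 7, 22, 2, 9, 20, 21, 24]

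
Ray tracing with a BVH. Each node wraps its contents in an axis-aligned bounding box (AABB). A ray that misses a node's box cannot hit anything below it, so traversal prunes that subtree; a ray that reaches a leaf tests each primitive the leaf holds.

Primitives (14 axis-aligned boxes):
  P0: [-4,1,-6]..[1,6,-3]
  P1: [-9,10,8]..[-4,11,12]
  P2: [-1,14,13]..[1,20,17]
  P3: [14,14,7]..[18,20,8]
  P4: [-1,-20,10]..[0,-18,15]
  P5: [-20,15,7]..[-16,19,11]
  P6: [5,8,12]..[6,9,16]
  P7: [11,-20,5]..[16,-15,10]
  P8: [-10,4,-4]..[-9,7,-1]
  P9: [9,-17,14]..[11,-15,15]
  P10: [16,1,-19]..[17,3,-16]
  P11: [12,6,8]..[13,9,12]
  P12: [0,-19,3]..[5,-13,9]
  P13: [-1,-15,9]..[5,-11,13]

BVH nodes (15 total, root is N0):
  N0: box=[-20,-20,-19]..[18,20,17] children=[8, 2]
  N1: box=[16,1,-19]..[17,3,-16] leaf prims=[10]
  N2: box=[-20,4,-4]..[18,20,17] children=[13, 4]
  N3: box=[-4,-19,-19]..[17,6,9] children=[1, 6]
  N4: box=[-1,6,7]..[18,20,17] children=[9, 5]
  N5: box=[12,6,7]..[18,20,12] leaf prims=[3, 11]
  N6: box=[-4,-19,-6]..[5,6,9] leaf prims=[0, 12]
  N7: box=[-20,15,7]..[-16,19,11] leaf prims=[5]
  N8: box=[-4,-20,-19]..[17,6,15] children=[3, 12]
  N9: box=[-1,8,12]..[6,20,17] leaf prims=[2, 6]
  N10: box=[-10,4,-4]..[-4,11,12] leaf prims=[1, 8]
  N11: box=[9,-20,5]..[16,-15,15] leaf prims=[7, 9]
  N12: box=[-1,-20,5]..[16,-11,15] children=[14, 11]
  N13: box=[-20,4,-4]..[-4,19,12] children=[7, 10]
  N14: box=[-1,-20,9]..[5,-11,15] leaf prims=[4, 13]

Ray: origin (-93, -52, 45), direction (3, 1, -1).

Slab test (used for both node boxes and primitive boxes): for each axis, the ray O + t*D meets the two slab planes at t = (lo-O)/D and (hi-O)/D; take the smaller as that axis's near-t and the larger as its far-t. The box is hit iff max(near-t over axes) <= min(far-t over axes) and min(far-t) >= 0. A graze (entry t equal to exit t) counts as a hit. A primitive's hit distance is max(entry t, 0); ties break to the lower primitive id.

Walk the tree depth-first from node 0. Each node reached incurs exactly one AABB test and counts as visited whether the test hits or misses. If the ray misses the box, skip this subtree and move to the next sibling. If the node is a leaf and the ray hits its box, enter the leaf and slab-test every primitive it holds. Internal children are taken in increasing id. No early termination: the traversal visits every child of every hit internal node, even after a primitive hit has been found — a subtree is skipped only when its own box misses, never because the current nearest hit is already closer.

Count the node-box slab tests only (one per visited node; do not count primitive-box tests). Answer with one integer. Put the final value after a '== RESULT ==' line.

Walk:
N0 x:[73/3,37] y:[32,72] z:[28,64] -> hit [32,37], descend [2, 8]
  N2 x:[73/3,37] y:[56,72] z:[28,49] -> miss, prune
  N8 x:[89/3,110/3] y:[32,58] z:[30,64] -> hit [32,110/3], descend [3, 12]
    N3 x:[89/3,110/3] y:[33,58] z:[36,64] -> hit [36,110/3], descend [1, 6]
      N1 x:[109/3,110/3] y:[53,55] z:[61,64] -> miss, prune
      N6 x:[89/3,98/3] y:[33,58] z:[36,51] -> miss, prune
    N12 x:[92/3,109/3] y:[32,41] z:[30,40] -> hit [32,109/3], descend [11, 14]
      N11 x:[34,109/3] y:[32,37] z:[30,40] -> hit [34,109/3] leaf, test {P7@t=35, P9(miss)}
      N14 x:[92/3,98/3] y:[32,41] z:[30,36] -> hit [32,98/3] leaf, test {P4(miss), P13(miss)}

order=[0, 2, 8, 3, 1, 6, 12, 11, 14]  |boxes|=9  |leaves|=2  hit=P7

== RESULT ==
9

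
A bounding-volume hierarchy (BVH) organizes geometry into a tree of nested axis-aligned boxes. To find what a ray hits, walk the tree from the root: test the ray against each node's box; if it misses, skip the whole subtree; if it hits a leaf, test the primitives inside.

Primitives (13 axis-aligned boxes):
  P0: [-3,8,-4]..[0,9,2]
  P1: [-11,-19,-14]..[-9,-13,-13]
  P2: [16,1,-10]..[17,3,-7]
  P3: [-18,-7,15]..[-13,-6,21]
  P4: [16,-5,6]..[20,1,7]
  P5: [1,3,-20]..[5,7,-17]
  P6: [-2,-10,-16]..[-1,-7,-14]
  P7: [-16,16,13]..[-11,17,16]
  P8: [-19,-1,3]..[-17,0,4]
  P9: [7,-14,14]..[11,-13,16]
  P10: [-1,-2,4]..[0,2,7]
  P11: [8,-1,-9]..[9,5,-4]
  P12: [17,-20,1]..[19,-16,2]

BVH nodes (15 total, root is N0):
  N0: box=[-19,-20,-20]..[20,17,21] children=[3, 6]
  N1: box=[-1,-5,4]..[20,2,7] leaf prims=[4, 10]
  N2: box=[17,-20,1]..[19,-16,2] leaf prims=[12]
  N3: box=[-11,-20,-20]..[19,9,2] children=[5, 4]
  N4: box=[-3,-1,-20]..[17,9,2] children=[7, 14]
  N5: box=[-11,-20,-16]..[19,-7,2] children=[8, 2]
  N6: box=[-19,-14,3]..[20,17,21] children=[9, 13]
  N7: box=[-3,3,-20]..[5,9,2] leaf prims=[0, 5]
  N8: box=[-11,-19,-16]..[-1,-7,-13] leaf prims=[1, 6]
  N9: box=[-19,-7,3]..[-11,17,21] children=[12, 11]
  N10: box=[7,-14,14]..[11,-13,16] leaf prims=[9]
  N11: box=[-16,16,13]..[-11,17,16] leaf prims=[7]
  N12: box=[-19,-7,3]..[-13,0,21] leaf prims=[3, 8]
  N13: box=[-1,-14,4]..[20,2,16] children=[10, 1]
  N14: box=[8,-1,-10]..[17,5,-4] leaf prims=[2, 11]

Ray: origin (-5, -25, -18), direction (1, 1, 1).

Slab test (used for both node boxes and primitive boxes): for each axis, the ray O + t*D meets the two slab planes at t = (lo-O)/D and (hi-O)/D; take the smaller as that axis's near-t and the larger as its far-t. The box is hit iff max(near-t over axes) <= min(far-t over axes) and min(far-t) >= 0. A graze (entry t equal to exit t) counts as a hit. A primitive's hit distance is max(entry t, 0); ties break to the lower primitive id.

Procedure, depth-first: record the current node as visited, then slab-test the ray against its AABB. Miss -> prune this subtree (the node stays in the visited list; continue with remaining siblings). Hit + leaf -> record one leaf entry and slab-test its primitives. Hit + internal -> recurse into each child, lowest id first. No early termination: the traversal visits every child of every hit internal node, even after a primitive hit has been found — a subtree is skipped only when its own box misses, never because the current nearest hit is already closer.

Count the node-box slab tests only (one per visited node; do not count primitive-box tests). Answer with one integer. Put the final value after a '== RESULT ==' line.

Traverse from the root:
N0 x:[-14,25] y:[5,42] z:[-2,39] -> hit [5,25], descend [3, 6]
  N3 x:[-6,24] y:[5,34] z:[-2,20] -> hit [5,20], descend [4, 5]
    N4 x:[2,22] y:[24,34] z:[-2,20] -> miss, prune
    N5 x:[-6,24] y:[5,18] z:[2,20] -> hit [5,18], descend [2, 8]
      N2 x:[22,24] y:[5,9] z:[19,20] -> miss, prune
      N8 x:[-6,4] y:[6,18] z:[2,5] -> miss, prune
  N6 x:[-14,25] y:[11,42] z:[21,39] -> hit [21,25], descend [9, 13]
    N9 x:[-14,-6] y:[18,42] z:[21,39] -> miss, prune
    N13 x:[4,25] y:[11,27] z:[22,34] -> hit [22,25], descend [1, 10]
      N1 x:[4,25] y:[20,27] z:[22,25] -> hit [22,25] leaf, test {P4@t=24, P10(miss)}
      N10 x:[12,16] y:[11,12] z:[32,34] -> miss, prune

order=[0, 3, 4, 5, 2, 8, 6, 9, 13, 1, 10]  |boxes|=11  |leaves|=1  hit=P4

== RESULT ==
11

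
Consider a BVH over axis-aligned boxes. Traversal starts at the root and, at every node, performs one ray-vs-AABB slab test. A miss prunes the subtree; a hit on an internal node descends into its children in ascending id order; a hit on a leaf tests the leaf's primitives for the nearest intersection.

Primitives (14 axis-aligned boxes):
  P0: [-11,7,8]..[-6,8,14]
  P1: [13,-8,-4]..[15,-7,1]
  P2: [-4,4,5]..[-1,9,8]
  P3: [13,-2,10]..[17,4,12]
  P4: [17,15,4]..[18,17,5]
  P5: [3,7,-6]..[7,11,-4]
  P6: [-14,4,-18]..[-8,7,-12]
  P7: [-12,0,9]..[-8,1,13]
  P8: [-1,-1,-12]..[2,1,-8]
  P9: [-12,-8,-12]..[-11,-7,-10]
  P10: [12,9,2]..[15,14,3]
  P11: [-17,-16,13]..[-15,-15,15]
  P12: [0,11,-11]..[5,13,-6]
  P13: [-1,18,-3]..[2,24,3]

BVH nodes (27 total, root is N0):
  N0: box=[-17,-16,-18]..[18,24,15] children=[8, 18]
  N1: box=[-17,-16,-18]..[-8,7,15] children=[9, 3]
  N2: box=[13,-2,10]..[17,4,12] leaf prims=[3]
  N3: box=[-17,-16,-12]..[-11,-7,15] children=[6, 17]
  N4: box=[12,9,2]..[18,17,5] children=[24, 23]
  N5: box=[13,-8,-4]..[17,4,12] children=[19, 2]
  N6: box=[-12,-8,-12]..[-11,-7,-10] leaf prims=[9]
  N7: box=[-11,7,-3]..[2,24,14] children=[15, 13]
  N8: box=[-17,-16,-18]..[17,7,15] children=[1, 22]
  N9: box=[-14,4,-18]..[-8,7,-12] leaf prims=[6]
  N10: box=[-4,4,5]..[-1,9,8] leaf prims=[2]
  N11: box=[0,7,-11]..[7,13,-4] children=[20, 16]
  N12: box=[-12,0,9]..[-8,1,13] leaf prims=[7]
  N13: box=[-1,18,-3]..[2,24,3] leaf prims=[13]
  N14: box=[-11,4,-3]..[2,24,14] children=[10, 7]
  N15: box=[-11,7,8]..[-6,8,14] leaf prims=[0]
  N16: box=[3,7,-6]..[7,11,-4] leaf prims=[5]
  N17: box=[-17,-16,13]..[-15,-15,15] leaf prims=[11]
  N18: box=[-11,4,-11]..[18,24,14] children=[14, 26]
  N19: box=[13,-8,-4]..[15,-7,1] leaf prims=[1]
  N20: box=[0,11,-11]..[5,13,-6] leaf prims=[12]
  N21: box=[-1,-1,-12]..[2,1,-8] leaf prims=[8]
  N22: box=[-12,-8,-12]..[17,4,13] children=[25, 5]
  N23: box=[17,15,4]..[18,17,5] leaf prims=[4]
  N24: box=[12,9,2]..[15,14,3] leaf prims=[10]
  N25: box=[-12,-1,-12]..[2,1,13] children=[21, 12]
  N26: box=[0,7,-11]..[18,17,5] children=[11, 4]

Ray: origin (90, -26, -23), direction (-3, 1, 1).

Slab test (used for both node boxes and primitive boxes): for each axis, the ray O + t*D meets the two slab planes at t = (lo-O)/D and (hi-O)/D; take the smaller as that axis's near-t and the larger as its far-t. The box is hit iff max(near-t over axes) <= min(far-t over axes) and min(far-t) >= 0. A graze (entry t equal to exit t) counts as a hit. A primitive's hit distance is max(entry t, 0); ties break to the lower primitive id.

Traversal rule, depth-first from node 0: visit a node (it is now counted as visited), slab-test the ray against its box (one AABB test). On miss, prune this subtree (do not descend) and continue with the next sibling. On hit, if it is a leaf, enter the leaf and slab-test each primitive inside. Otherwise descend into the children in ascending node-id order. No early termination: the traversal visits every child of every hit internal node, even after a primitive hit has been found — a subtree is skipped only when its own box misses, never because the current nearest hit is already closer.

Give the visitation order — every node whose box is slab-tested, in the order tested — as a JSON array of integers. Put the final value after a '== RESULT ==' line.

Trace the traversal:
N0 x:[24,107/3] y:[10,50] z:[5,38] -> hit [24,107/3], descend [8, 18]
  N8 x:[73/3,107/3] y:[10,33] z:[5,38] -> hit [73/3,33], descend [1, 22]
    N1 x:[98/3,107/3] y:[10,33] z:[5,38] -> hit [98/3,33], descend [3, 9]
      N3 x:[101/3,107/3] y:[10,19] z:[11,38] -> miss, prune
      N9 x:[98/3,104/3] y:[30,33] z:[5,11] -> miss, prune
    N22 x:[73/3,34] y:[18,30] z:[11,36] -> hit [73/3,30], descend [5, 25]
      N5 x:[73/3,77/3] y:[18,30] z:[19,35] -> hit [73/3,77/3], descend [2, 19]
        N2 x:[73/3,77/3] y:[24,30] z:[33,35] -> miss, prune
        N19 x:[25,77/3] y:[18,19] z:[19,24] -> miss, prune
      N25 x:[88/3,34] y:[25,27] z:[11,36] -> miss, prune
  N18 x:[24,101/3] y:[30,50] z:[12,37] -> hit [30,101/3], descend [14, 26]
    N14 x:[88/3,101/3] y:[30,50] z:[20,37] -> hit [30,101/3], descend [7, 10]
      N7 x:[88/3,101/3] y:[33,50] z:[20,37] -> hit [33,101/3], descend [13, 15]
        N13 x:[88/3,91/3] y:[44,50] z:[20,26] -> miss, prune
        N15 x:[32,101/3] y:[33,34] z:[31,37] -> hit [33,101/3] leaf, test {P0@t=33}
      N10 x:[91/3,94/3] y:[30,35] z:[28,31] -> hit [91/3,31] leaf, test {P2@t=91/3}
    N26 x:[24,30] y:[33,43] z:[12,28] -> miss, prune

17 AABB tests over nodes [0, 8, 1, 3, 9, 22, 5, 2, 19, 25, 18, 14, 7, 13, 15, 10, 26]; 2 leaves entered; closest P2.

== RESULT ==
[0, 8, 1, 3, 9, 22, 5, 2, 19, 25, 18, 14, 7, 13, 15, 10, 26]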